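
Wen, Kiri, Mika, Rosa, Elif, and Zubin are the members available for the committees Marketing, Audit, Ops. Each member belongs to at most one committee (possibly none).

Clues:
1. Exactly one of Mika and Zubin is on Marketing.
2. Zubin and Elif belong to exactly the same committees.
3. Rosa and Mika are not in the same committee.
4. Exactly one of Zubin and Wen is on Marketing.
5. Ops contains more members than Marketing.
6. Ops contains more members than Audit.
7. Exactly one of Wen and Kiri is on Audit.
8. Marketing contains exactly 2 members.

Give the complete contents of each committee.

Marketing = {Mika, Wen}; Audit = {Kiri}; Ops = {Elif, Rosa, Zubin}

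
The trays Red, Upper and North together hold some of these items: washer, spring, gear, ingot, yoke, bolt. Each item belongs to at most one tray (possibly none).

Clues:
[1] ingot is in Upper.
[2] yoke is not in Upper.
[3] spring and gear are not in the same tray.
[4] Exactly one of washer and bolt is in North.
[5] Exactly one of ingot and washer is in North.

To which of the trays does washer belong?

washer: North

From (1): ingot ∈ Upper.
From (2): yoke ∉ Upper.
(5) (exactly one): washer ∈ North.
(4) (exactly one): bolt ∉ North.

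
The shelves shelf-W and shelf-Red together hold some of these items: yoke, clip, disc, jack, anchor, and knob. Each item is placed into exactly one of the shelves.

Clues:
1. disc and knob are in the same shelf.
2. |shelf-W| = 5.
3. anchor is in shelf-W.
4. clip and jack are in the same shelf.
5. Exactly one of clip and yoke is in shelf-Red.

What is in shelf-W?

From (3): anchor ∈ shelf-W.
Suppose yoke ∈ shelf-W: no assignment then satisfies all the clues, so yoke ∉ shelf-W.

shelf-W = {anchor, clip, disc, jack, knob}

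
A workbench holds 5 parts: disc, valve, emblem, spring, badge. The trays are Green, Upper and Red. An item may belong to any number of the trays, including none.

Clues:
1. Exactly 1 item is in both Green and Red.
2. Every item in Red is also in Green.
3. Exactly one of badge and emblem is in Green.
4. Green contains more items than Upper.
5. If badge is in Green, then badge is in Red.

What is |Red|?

1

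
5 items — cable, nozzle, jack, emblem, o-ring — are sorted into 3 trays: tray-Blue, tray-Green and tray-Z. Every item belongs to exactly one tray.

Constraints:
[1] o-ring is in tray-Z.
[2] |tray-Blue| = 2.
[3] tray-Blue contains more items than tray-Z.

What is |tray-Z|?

1

From (1): o-ring ∈ tray-Z.
Suppose cable ∈ tray-Z: no assignment then satisfies all the clues, so cable ∉ tray-Z.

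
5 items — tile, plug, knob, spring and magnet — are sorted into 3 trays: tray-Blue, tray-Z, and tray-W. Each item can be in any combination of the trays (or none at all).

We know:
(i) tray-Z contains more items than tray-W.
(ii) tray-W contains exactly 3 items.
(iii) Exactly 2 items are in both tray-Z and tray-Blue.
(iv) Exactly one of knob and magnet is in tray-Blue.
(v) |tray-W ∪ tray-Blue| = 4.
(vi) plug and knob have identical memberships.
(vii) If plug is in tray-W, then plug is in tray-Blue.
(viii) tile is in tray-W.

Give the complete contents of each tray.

tray-Blue = {knob, plug, spring}; tray-Z = {knob, magnet, plug, tile}; tray-W = {knob, plug, tile}

From (viii): tile ∈ tray-W.
Suppose tile ∈ tray-Blue: no assignment then satisfies all the clues, so tile ∉ tray-Blue.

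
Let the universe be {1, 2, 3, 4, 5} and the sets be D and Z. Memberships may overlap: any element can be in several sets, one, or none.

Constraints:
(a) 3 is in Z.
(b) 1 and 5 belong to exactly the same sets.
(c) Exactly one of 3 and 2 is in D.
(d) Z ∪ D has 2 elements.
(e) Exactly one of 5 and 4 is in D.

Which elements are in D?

D = {3, 4}

From (a): 3 ∈ Z.
Suppose 1 ∈ D: no assignment then satisfies all the clues, so 1 ∉ D.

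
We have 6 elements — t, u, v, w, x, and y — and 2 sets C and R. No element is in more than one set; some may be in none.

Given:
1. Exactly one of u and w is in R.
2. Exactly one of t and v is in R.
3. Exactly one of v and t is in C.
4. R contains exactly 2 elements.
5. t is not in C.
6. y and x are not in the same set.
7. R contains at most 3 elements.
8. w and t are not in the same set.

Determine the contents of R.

R = {t, u}

From (5): t ∉ C.
(3) (exactly one): v ∈ C.
(2) (exactly one): t ∈ R.
(8): w ∉ R.
(1) (exactly one): u ∈ R.
(4): R already has 2, so the rest are out.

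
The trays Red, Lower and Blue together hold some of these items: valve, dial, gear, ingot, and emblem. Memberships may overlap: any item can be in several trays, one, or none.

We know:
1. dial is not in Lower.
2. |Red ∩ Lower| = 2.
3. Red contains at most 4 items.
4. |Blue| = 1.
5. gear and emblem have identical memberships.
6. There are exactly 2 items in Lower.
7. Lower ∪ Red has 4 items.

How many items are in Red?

4

From (1): dial ∉ Lower.
Suppose gear ∉ Red: no assignment then satisfies all the clues, so gear ∈ Red.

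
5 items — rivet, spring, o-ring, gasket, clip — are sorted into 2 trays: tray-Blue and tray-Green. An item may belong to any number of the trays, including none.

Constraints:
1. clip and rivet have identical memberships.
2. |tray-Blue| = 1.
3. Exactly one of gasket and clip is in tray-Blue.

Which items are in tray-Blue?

tray-Blue = {gasket}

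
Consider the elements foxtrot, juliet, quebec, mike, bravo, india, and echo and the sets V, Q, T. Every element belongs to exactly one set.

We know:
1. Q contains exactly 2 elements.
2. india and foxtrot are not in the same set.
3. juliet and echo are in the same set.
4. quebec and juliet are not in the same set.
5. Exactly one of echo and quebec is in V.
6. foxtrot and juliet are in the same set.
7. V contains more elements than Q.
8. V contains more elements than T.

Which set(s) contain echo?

echo: V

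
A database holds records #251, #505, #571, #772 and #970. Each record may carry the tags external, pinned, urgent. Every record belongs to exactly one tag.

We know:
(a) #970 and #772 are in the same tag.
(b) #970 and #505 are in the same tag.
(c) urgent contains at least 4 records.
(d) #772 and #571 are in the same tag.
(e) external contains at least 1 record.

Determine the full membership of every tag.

external = {#251}; pinned = {}; urgent = {#505, #571, #772, #970}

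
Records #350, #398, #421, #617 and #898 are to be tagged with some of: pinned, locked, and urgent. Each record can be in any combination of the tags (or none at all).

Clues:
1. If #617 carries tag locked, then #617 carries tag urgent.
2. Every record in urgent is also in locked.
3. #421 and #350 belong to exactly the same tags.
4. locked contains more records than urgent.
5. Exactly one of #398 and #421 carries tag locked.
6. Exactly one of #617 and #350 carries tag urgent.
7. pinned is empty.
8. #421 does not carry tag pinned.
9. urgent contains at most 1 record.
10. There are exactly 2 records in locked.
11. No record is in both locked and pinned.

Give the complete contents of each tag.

pinned = {}; locked = {#398, #617}; urgent = {#617}

From (8): #421 ∉ pinned.
(3): #350 matches #421: #350 ∉ pinned.
(7): pinned already has 0, so the rest are out.
Suppose #350 ∈ locked: no assignment then satisfies all the clues, so #350 ∉ locked.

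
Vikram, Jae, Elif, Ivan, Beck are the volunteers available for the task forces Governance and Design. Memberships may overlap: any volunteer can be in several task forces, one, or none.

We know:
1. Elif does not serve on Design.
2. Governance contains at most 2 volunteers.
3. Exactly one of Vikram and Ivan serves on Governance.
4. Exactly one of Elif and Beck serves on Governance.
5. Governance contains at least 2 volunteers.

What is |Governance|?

2

From (1): Elif ∉ Design.
Suppose Jae ∈ Governance: no assignment then satisfies all the clues, so Jae ∉ Governance.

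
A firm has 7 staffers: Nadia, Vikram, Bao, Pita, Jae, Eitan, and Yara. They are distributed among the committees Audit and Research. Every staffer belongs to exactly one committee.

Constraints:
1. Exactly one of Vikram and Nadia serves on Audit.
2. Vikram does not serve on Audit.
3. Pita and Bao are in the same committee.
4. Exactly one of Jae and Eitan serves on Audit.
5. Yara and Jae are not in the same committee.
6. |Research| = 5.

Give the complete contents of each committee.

Audit = {Jae, Nadia}; Research = {Bao, Eitan, Pita, Vikram, Yara}

From (2): Vikram ∉ Audit.
(1) (exactly one): Nadia ∈ Audit.
Only one committee left: Vikram ∈ Research.
Suppose Bao ∈ Audit: no assignment then satisfies all the clues, so Bao ∉ Audit.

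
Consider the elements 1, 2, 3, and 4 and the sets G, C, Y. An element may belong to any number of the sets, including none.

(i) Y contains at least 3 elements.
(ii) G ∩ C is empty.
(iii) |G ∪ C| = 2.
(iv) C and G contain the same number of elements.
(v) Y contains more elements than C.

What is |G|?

1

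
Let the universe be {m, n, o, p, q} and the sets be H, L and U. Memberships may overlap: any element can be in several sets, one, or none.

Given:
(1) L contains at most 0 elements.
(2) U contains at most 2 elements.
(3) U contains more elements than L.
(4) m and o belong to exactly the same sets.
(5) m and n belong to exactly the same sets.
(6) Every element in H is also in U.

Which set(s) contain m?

m: none

(1): L already has 0, so the rest are out.
Suppose m ∈ H: no assignment then satisfies all the clues, so m ∉ H.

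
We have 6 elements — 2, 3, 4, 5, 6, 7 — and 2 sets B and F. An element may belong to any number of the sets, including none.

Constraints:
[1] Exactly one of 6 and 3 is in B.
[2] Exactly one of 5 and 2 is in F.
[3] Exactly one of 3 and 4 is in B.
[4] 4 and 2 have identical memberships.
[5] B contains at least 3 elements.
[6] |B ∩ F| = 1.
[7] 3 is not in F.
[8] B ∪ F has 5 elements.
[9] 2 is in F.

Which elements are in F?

F = {2, 4, 7}

From (7): 3 ∉ F.
From (9): 2 ∈ F.
(2) (exactly one): 5 ∉ F.
(4): 4 matches 2: 4 ∈ F.
Suppose 6 ∈ F: no assignment then satisfies all the clues, so 6 ∉ F.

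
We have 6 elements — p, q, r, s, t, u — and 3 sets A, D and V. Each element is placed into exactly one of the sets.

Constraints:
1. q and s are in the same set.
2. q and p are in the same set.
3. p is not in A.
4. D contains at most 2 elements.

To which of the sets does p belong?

p: V

From (3): p ∉ A.
(2): q matches p: q ∉ A.
(1): s matches q: s ∉ A.
Suppose p ∈ D: no assignment then satisfies all the clues, so p ∉ D.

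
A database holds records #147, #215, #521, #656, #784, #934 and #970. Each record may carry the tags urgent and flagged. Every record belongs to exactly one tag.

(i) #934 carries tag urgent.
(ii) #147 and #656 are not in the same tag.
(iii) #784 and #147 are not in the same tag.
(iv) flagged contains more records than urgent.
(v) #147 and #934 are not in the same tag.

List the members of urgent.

urgent = {#656, #784, #934}

From (i): #934 ∈ urgent.
(v): #147 ∉ urgent.
Only one tag left: #147 ∈ flagged.
(ii): #656 ∉ flagged.
(iii): #784 ∉ flagged.
Only one tag left: #656 ∈ urgent.
Only one tag left: #784 ∈ urgent.
Suppose #215 ∈ urgent: no assignment then satisfies all the clues, so #215 ∉ urgent.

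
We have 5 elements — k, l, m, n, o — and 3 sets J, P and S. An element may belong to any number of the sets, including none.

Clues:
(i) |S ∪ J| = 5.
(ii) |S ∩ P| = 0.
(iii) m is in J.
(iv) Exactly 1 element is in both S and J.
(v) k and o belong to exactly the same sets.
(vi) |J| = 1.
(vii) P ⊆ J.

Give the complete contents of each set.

J = {m}; P = {}; S = {k, l, m, n, o}

From (iii): m ∈ J.
(vi): J already has 1, so the rest are out.
(vii) contrapositive: k ∉ P.
(vii) contrapositive: l ∉ P.
(vii) contrapositive: n ∉ P.
(vii) contrapositive: o ∉ P.
Suppose k ∉ S: no assignment then satisfies all the clues, so k ∈ S.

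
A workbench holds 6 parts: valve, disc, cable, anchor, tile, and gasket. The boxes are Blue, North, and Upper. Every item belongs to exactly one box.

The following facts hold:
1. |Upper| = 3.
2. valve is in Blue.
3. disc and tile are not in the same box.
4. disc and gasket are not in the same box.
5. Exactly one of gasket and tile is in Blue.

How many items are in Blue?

2

From (2): valve ∈ Blue.
Suppose disc ∈ Blue: no assignment then satisfies all the clues, so disc ∉ Blue.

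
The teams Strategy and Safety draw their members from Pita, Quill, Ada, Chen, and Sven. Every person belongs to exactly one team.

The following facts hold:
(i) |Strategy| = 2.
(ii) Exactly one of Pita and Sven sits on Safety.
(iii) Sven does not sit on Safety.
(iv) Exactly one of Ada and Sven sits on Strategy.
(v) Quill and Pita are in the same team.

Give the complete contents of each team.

From (iii): Sven ∉ Safety.
(ii) (exactly one): Pita ∈ Safety.
(v): Quill matches Pita: Quill ∉ Strategy.
(v): Quill matches Pita: Quill ∈ Safety.
Only one team left: Sven ∈ Strategy.
(iv) (exactly one): Ada ∉ Strategy.
Only one team left: Ada ∈ Safety.
(i): only 2 candidates remain for Strategy, so all are in.

Strategy = {Chen, Sven}; Safety = {Ada, Pita, Quill}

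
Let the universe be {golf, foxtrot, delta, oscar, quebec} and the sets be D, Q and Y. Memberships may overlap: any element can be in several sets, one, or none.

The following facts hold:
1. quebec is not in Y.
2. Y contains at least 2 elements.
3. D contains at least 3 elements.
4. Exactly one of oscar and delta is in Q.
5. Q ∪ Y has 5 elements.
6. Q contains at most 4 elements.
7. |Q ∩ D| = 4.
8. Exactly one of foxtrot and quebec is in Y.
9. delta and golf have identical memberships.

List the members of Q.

Q = {delta, foxtrot, golf, quebec}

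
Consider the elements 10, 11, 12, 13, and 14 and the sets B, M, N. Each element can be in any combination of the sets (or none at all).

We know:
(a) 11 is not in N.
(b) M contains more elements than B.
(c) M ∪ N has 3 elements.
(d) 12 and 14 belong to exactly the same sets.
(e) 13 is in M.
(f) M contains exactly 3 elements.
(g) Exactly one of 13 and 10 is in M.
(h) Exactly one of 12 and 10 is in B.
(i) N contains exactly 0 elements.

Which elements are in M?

M = {12, 13, 14}

From (a): 11 ∉ N.
From (e): 13 ∈ M.
(g) (exactly one): 10 ∉ M.
(i): N already has 0, so the rest are out.
Suppose 11 ∈ M: no assignment then satisfies all the clues, so 11 ∉ M.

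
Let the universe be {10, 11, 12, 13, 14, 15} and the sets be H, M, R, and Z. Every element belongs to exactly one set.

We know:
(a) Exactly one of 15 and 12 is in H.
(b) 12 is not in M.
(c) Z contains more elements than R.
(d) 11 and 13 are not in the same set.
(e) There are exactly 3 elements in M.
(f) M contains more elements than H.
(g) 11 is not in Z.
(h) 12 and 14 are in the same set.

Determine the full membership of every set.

H = {12, 14}; M = {10, 11, 15}; R = {}; Z = {13}

From (b): 12 ∉ M.
From (g): 11 ∉ Z.
(h): 14 matches 12: 14 ∉ M.
Suppose 10 ∈ H: no assignment then satisfies all the clues, so 10 ∉ H.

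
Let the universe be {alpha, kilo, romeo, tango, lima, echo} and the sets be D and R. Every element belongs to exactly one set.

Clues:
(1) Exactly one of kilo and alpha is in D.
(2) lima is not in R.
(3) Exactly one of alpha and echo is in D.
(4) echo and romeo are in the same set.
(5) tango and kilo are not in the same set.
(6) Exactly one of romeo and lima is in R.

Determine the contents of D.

D = {alpha, lima, tango}

From (2): lima ∉ R.
(6) (exactly one): romeo ∈ R.
Only one set left: lima ∈ D.
(4): echo matches romeo: echo ∉ D.
(4): echo matches romeo: echo ∈ R.
(3) (exactly one): alpha ∈ D.
(1) (exactly one): kilo ∉ D.
Only one set left: kilo ∈ R.
(5): tango ∉ R.
Only one set left: tango ∈ D.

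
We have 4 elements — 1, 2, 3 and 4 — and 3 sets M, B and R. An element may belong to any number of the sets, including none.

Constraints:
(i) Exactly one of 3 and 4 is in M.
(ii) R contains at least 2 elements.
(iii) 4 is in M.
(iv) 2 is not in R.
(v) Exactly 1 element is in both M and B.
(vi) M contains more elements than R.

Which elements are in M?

M = {1, 2, 4}

From (iii): 4 ∈ M.
From (iv): 2 ∉ R.
(i) (exactly one): 3 ∉ M.
Suppose 1 ∉ M: no assignment then satisfies all the clues, so 1 ∈ M.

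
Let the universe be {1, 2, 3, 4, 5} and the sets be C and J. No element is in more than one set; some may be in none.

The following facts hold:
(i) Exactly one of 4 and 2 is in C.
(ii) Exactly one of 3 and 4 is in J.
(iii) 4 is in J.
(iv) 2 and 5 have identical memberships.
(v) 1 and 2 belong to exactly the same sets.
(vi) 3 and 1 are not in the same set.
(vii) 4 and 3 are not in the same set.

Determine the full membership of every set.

C = {1, 2, 5}; J = {4}

From (iii): 4 ∈ J.
(i) (exactly one): 2 ∈ C.
(ii) (exactly one): 3 ∉ J.
(iv): 5 matches 2: 5 ∈ C.
(v): 1 matches 2: 1 ∈ C.
(vi): 3 ∉ C.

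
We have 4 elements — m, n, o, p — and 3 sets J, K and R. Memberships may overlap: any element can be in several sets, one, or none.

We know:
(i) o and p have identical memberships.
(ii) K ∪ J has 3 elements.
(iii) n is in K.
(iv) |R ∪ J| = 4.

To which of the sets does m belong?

m: R

From (iii): n ∈ K.
Suppose m ∈ J: no assignment then satisfies all the clues, so m ∉ J.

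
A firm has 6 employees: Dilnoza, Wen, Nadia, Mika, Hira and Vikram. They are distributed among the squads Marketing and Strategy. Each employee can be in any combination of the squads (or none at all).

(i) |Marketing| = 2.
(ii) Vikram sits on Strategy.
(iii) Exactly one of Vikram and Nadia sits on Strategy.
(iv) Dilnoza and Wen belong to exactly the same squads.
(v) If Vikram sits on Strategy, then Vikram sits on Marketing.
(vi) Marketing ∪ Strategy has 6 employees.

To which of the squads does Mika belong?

Mika: Strategy

From (ii): Vikram ∈ Strategy.
(iii) (exactly one): Nadia ∉ Strategy.
(v): Vikram ∈ Marketing.
Suppose Mika ∈ Marketing: no assignment then satisfies all the clues, so Mika ∉ Marketing.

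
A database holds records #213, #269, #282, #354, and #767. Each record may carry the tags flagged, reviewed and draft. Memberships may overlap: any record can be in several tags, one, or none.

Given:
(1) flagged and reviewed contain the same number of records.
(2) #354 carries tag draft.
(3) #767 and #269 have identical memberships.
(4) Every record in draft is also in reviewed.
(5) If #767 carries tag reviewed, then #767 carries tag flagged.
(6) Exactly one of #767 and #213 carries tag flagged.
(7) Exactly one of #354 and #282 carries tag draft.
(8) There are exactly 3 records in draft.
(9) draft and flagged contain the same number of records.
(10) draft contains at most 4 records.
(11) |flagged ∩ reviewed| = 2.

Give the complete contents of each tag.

flagged = {#269, #282, #767}; reviewed = {#269, #354, #767}; draft = {#269, #354, #767}

From (2): #354 ∈ draft.
(4) with #354 ∈ draft: #354 ∈ reviewed.
(7) (exactly one): #282 ∉ draft.
Suppose #213 ∈ flagged: no assignment then satisfies all the clues, so #213 ∉ flagged.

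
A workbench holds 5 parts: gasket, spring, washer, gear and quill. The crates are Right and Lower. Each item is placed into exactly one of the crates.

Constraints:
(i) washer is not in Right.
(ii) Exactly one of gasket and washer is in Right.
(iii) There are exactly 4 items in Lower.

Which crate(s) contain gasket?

From (i): washer ∉ Right.
(ii) (exactly one): gasket ∈ Right.
(iii): only 4 candidates remain for Lower, so all are in.

gasket: Right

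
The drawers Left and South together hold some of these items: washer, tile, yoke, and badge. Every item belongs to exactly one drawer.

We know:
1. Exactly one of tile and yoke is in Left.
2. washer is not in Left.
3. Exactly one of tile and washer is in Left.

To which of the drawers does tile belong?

From (2): washer ∉ Left.
(3) (exactly one): tile ∈ Left.
Only one drawer left: washer ∈ South.
(1) (exactly one): yoke ∉ Left.
Only one drawer left: yoke ∈ South.

tile: Left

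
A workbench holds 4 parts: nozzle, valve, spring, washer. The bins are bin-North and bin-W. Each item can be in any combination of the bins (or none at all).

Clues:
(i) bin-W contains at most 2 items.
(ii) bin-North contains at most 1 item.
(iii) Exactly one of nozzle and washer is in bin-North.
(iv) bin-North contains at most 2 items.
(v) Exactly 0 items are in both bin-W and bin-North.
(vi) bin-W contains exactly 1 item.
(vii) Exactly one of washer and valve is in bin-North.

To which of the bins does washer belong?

washer: bin-North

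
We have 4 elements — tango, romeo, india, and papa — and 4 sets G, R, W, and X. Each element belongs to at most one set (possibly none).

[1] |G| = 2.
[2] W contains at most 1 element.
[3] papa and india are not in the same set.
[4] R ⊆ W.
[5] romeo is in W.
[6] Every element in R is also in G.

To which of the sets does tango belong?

tango: G

From (5): romeo ∈ W.
(2): W already has 1, so the rest are out.
(4) contrapositive: tango ∉ R.
(4) contrapositive: india ∉ R.
(4) contrapositive: papa ∉ R.
Suppose tango ∉ G: no assignment then satisfies all the clues, so tango ∈ G.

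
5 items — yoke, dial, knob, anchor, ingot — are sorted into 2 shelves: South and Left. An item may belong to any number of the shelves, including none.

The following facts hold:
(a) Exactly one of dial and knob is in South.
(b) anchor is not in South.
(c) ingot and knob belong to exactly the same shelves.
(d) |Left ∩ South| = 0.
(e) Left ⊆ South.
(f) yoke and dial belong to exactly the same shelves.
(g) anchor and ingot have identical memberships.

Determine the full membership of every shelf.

South = {dial, yoke}; Left = {}

From (b): anchor ∉ South.
(e) contrapositive: anchor ∉ Left.
(g): ingot matches anchor: ingot ∉ South.
(g): ingot matches anchor: ingot ∉ Left.
(c): knob matches ingot: knob ∉ South.
(c): knob matches ingot: knob ∉ Left.
(a) (exactly one): dial ∈ South.
(f): yoke matches dial: yoke ∈ South.
Suppose yoke ∈ Left: no assignment then satisfies all the clues, so yoke ∉ Left.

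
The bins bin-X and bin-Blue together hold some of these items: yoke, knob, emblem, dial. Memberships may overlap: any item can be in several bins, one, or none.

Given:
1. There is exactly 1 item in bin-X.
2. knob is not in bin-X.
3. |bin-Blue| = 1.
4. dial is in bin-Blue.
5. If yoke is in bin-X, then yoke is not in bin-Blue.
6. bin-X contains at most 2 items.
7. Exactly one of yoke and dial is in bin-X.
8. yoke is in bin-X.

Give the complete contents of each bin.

bin-X = {yoke}; bin-Blue = {dial}

From (2): knob ∉ bin-X.
From (4): dial ∈ bin-Blue.
From (8): yoke ∈ bin-X.
(1): bin-X already has 1, so the rest are out.
(3): bin-Blue already has 1, so the rest are out.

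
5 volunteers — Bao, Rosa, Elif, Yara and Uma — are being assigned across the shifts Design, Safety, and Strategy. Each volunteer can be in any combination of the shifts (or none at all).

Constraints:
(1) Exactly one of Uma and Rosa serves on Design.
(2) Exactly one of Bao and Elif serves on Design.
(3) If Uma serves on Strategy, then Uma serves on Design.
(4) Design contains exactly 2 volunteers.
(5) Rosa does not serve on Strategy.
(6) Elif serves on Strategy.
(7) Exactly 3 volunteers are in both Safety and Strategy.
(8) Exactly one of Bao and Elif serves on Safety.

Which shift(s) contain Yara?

From (5): Rosa ∉ Strategy.
From (6): Elif ∈ Strategy.
Suppose Yara ∈ Design: no assignment then satisfies all the clues, so Yara ∉ Design.

Yara: Safety, Strategy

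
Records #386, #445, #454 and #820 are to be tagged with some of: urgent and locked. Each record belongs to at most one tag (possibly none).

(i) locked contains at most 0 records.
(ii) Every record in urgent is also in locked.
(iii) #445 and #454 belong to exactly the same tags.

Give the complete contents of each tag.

urgent = {}; locked = {}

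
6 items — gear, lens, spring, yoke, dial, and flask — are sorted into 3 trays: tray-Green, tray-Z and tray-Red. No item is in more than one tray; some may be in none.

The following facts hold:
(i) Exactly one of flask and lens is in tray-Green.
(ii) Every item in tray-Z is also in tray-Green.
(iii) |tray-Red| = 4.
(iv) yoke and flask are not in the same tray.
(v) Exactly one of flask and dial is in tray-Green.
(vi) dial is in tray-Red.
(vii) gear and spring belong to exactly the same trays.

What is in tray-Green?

tray-Green = {flask}

From (vi): dial ∈ tray-Red.
(v) (exactly one): flask ∈ tray-Green.
(i) (exactly one): lens ∉ tray-Green.
(ii) contrapositive: lens ∉ tray-Z.
(iv): yoke ∉ tray-Green.
(ii) contrapositive: yoke ∉ tray-Z.
Suppose gear ∈ tray-Green: no assignment then satisfies all the clues, so gear ∉ tray-Green.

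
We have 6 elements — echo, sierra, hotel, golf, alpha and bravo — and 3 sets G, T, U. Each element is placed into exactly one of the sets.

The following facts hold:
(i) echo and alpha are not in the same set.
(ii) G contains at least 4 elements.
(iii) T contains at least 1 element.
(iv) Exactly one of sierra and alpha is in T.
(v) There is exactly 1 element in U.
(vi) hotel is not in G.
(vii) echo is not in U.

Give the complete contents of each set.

G = {bravo, echo, golf, sierra}; T = {alpha}; U = {hotel}

From (vi): hotel ∉ G.
From (vii): echo ∉ U.
Suppose echo ∉ G: no assignment then satisfies all the clues, so echo ∈ G.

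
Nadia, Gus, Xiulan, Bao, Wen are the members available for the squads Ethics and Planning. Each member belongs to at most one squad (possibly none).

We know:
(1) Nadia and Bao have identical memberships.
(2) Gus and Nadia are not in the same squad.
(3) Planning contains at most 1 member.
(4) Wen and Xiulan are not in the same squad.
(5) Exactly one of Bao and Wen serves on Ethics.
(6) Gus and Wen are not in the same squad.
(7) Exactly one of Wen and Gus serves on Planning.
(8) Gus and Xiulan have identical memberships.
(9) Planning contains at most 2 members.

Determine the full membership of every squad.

Ethics = {Bao, Nadia}; Planning = {Wen}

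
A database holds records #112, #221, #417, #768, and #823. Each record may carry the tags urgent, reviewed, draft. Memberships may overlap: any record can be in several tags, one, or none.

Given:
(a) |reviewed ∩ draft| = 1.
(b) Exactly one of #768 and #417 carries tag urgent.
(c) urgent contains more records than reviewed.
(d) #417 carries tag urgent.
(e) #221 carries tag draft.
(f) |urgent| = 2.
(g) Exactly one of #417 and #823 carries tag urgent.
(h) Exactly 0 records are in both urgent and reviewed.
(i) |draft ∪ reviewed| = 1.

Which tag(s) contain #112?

#112: urgent

From (d): #417 ∈ urgent.
From (e): #221 ∈ draft.
(b) (exactly one): #768 ∉ urgent.
(g) (exactly one): #823 ∉ urgent.
Suppose #112 ∉ urgent: no assignment then satisfies all the clues, so #112 ∈ urgent.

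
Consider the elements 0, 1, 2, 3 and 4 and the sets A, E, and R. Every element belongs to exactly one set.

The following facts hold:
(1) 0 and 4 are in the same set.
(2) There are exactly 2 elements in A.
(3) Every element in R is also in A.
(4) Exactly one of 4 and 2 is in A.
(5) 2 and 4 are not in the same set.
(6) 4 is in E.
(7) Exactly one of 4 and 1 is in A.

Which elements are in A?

From (6): 4 ∈ E.
(1): 0 matches 4: 0 ∉ A.
(1): 0 matches 4: 0 ∈ E.
(4) (exactly one): 2 ∈ A.
(7) (exactly one): 1 ∈ A.
(2): A already has 2, so the rest are out.
(3) contrapositive: 3 ∉ R.
Only one set left: 3 ∈ E.

A = {1, 2}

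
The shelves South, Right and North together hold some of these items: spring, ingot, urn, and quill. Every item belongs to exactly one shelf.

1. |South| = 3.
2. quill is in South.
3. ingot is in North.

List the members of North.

North = {ingot}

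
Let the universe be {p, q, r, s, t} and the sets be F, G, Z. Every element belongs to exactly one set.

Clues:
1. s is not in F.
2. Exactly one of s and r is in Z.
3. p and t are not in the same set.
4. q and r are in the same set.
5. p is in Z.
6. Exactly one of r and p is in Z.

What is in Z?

Z = {p, s}

From (1): s ∉ F.
From (5): p ∈ Z.
(3): t ∉ Z.
(6) (exactly one): r ∉ Z.
(2) (exactly one): s ∈ Z.
(4): q matches r: q ∉ Z.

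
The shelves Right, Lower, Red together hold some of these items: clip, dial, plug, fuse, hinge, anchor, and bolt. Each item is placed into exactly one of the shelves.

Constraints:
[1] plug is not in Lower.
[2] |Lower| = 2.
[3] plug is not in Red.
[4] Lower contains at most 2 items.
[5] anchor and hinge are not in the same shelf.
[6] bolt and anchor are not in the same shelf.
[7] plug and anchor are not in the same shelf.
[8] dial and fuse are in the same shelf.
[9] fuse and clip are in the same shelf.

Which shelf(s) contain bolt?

From (1): plug ∉ Lower.
From (3): plug ∉ Red.
Only one shelf left: plug ∈ Right.
(7): anchor ∉ Right.
Suppose bolt ∈ Right: no assignment then satisfies all the clues, so bolt ∉ Right.

bolt: Lower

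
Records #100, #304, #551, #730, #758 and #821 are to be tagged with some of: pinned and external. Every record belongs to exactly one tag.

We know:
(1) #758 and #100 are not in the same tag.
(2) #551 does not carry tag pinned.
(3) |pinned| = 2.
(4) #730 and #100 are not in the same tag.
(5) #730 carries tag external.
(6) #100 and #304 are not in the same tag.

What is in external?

From (2): #551 ∉ pinned.
From (5): #730 ∈ external.
(4): #100 ∉ external.
Only one tag left: #100 ∈ pinned.
Only one tag left: #551 ∈ external.
(1): #758 ∉ pinned.
(6): #304 ∉ pinned.
Only one tag left: #304 ∈ external.
Only one tag left: #758 ∈ external.
(3): only 2 candidates remain for pinned, so all are in.

external = {#304, #551, #730, #758}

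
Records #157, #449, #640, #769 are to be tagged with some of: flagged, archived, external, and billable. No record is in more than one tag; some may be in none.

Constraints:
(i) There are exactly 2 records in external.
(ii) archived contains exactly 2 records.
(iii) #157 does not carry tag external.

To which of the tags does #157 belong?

#157: archived

From (iii): #157 ∉ external.
Suppose #157 ∈ flagged: no assignment then satisfies all the clues, so #157 ∉ flagged.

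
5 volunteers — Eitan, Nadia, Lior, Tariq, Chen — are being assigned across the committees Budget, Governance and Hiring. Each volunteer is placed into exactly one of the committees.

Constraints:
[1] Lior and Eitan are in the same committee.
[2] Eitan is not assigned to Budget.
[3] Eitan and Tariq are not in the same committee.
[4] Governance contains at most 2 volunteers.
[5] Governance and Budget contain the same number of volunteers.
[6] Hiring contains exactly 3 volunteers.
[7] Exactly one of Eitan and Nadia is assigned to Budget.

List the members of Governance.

Governance = {Tariq}

From (2): Eitan ∉ Budget.
(1): Lior matches Eitan: Lior ∉ Budget.
(7) (exactly one): Nadia ∈ Budget.
Suppose Eitan ∈ Governance: no assignment then satisfies all the clues, so Eitan ∉ Governance.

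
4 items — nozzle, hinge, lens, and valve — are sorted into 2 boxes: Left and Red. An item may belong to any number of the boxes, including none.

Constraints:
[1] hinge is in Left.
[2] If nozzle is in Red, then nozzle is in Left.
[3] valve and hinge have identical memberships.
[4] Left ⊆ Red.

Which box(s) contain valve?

From (1): hinge ∈ Left.
(3): valve matches hinge: valve ∈ Left.
(4) with hinge ∈ Left: hinge ∈ Red.
(4) with valve ∈ Left: valve ∈ Red.

valve: Left, Red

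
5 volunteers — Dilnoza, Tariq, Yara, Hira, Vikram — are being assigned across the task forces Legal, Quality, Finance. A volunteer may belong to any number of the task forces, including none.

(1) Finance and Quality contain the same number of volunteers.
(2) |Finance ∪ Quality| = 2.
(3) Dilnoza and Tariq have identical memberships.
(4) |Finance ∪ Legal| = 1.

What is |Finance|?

1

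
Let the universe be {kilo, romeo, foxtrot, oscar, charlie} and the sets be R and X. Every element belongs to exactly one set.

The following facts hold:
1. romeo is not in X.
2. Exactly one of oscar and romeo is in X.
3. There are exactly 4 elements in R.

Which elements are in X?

X = {oscar}

From (1): romeo ∉ X.
(2) (exactly one): oscar ∈ X.
(3): only 4 candidates remain for R, so all are in.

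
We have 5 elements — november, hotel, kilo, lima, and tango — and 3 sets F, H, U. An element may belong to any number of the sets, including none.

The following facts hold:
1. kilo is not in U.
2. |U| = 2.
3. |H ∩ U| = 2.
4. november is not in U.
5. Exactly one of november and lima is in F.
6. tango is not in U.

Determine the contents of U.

From (1): kilo ∉ U.
From (4): november ∉ U.
From (6): tango ∉ U.
(2): only 2 candidates remain for U, so all are in.

U = {hotel, lima}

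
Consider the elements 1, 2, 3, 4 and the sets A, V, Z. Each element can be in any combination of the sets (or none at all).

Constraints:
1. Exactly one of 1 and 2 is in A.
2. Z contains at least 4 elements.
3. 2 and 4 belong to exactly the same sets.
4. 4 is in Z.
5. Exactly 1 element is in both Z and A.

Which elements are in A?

A = {1}

From (4): 4 ∈ Z.
(2): only 4 candidates remain for Z, so all are in.
Suppose 1 ∉ A: no assignment then satisfies all the clues, so 1 ∈ A.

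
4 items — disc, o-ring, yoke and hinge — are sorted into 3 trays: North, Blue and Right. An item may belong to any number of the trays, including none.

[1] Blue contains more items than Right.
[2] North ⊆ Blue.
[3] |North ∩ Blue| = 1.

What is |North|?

1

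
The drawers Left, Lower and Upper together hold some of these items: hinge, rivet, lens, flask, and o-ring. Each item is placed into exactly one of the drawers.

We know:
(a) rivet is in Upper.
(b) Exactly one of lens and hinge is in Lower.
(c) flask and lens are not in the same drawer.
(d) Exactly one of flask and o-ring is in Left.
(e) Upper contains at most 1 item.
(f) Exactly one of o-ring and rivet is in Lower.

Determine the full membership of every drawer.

Left = {flask, hinge}; Lower = {lens, o-ring}; Upper = {rivet}

From (a): rivet ∈ Upper.
(e): Upper already has 1, so the rest are out.
(f) (exactly one): o-ring ∈ Lower.
(d) (exactly one): flask ∈ Left.
(c): lens ∉ Left.
Only one drawer left: lens ∈ Lower.
(b) (exactly one): hinge ∉ Lower.
Only one drawer left: hinge ∈ Left.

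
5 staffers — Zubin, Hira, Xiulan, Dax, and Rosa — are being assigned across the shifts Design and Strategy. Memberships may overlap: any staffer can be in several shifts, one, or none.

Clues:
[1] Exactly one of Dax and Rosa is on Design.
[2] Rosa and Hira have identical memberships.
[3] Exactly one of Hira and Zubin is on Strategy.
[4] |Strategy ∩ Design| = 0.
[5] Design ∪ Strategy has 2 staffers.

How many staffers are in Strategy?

1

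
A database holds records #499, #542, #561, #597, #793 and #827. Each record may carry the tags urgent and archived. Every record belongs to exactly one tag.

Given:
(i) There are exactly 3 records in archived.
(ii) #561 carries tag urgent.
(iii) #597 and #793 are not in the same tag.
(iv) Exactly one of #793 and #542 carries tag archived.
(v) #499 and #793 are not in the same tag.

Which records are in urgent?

urgent = {#561, #793, #827}

From (ii): #561 ∈ urgent.
Suppose #499 ∈ urgent: no assignment then satisfies all the clues, so #499 ∉ urgent.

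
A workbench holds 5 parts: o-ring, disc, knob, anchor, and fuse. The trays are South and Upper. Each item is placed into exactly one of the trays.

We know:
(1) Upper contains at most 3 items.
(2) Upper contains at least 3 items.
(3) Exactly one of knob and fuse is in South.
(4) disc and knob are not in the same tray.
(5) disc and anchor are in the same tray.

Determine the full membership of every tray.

South = {knob, o-ring}; Upper = {anchor, disc, fuse}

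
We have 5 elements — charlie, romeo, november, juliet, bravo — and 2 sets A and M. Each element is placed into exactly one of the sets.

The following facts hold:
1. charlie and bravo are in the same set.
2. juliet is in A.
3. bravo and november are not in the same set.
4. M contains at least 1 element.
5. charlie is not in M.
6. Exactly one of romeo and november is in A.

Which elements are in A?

From (2): juliet ∈ A.
From (5): charlie ∉ M.
(1): bravo matches charlie: bravo ∉ M.
Only one set left: charlie ∈ A.
Only one set left: bravo ∈ A.
(3): november ∉ A.
(6) (exactly one): romeo ∈ A.
Only one set left: november ∈ M.

A = {bravo, charlie, juliet, romeo}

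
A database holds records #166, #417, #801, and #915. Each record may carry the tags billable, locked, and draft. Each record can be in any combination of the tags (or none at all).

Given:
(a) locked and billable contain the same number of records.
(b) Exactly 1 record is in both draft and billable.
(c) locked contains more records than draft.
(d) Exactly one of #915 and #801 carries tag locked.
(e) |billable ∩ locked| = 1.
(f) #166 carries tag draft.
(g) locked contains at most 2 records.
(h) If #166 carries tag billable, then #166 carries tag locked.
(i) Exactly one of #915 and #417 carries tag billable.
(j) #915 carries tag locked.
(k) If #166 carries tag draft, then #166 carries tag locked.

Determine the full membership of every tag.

billable = {#166, #417}; locked = {#166, #915}; draft = {#166}

From (f): #166 ∈ draft.
From (j): #915 ∈ locked.
(d) (exactly one): #801 ∉ locked.
(k): #166 ∈ locked.
(g): locked already has 2, so the rest are out.
Suppose #166 ∉ billable: no assignment then satisfies all the clues, so #166 ∈ billable.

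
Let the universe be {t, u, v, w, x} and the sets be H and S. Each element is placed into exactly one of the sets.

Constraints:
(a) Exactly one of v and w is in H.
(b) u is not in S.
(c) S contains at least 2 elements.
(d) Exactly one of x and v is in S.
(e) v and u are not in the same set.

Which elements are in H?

From (b): u ∉ S.
Only one set left: u ∈ H.
(e): v ∉ H.
Only one set left: v ∈ S.
(a) (exactly one): w ∈ H.
(d) (exactly one): x ∉ S.
Only one set left: x ∈ H.
(c): only 2 candidates remain for S, so all are in.

H = {u, w, x}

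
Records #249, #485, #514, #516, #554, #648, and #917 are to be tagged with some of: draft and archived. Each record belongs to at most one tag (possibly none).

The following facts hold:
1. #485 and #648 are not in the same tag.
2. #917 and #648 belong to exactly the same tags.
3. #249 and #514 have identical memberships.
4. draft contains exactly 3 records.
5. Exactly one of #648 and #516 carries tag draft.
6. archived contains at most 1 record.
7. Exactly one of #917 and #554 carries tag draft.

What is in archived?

archived = {}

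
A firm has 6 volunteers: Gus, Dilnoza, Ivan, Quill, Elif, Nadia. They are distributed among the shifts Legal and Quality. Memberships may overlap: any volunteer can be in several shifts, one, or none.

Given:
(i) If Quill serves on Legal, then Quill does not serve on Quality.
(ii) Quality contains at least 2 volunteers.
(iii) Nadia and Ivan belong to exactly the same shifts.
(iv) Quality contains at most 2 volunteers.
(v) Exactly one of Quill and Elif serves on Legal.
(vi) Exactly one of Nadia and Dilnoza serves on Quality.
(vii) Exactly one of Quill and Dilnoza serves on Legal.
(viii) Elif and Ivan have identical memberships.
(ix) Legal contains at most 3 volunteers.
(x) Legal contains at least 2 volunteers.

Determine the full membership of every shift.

Legal = {Gus, Quill}; Quality = {Dilnoza, Gus}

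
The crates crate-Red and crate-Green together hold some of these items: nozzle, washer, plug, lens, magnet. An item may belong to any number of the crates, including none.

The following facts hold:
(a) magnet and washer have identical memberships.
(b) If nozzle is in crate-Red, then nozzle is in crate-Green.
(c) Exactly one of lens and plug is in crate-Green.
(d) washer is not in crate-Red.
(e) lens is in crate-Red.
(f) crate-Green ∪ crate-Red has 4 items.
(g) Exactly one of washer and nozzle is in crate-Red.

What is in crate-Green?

crate-Green = {lens, magnet, nozzle, washer}

From (d): washer ∉ crate-Red.
From (e): lens ∈ crate-Red.
(a): magnet matches washer: magnet ∉ crate-Red.
(g) (exactly one): nozzle ∈ crate-Red.
(b): nozzle ∈ crate-Green.
Suppose washer ∉ crate-Green: no assignment then satisfies all the clues, so washer ∈ crate-Green.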